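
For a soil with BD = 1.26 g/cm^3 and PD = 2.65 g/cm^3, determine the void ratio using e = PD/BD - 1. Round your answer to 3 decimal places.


Step 1: e = PD / BD - 1
Step 2: e = 2.65 / 1.26 - 1
Step 3: e = 2.10317 - 1
Step 4: e = 1.103

1.103


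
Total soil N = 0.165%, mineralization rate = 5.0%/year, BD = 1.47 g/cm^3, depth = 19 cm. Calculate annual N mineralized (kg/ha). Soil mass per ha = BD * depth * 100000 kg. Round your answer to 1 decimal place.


Step 1: Soil mass per ha = BD * depth * 100000 = 1.47 * 19 * 100000 = 2793000 kg
Step 2: Total N pool = soil mass * N%/100 = 2793000 * 0.165/100 = 4608.45 kg/ha
Step 3: N mineralized = N pool * rate%/100 = 4608.45 * 5.0/100 = 230.4 kg/ha/yr

230.4


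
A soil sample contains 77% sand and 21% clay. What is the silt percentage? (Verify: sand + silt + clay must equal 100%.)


Step 1: sand + silt + clay = 100%
Step 2: silt = 100 - sand - clay
Step 3: silt = 100 - 77 - 21
Step 4: silt = 2%

2


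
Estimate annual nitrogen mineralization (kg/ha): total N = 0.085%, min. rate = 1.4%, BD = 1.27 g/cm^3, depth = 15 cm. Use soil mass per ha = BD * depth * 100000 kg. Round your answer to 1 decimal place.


Step 1: Soil mass per ha = BD * depth * 100000 = 1.27 * 15 * 100000 = 1905000 kg
Step 2: Total N pool = soil mass * N%/100 = 1905000 * 0.085/100 = 1619.25 kg/ha
Step 3: N mineralized = N pool * rate%/100 = 1619.25 * 1.4/100 = 22.7 kg/ha/yr

22.7


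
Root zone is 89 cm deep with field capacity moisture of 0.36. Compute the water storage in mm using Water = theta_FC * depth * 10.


Step 1: Water (mm) = theta_FC * depth (cm) * 10
Step 2: Water = 0.36 * 89 * 10
Step 3: Water = 320.4 mm

320.4


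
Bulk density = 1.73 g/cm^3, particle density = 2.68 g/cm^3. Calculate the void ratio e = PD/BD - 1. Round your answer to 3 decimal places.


Step 1: e = PD / BD - 1
Step 2: e = 2.68 / 1.73 - 1
Step 3: e = 1.54913 - 1
Step 4: e = 0.549

0.549


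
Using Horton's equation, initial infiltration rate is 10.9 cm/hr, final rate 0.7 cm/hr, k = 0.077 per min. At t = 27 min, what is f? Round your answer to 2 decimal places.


Step 1: f = fc + (f0 - fc) * exp(-k * t)
Step 2: exp(-0.077 * 27) = 0.125055
Step 3: f = 0.7 + (10.9 - 0.7) * 0.125055
Step 4: f = 0.7 + 10.2 * 0.125055
Step 5: f = 1.98 cm/hr

1.98


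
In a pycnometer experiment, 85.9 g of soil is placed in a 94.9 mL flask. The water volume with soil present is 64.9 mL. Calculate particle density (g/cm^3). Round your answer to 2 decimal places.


Step 1: Volume of solids = flask volume - water volume with soil
Step 2: V_solids = 94.9 - 64.9 = 30.0 mL
Step 3: Particle density = mass / V_solids = 85.9 / 30.0 = 2.86 g/cm^3

2.86


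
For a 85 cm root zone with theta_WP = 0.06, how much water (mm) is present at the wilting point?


Step 1: Water (mm) = theta_WP * depth * 10
Step 2: Water = 0.06 * 85 * 10
Step 3: Water = 51.0 mm

51.0


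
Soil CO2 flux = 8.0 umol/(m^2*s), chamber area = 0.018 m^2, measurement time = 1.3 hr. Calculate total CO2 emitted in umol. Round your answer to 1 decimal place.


Step 1: Convert time to seconds: 1.3 hr * 3600 = 4680.0 s
Step 2: Total = flux * area * time_s
Step 3: Total = 8.0 * 0.018 * 4680.0
Step 4: Total = 673.9 umol

673.9


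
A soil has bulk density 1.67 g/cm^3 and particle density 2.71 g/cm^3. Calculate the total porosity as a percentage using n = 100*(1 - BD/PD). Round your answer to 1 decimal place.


Step 1: Formula: n = 100 * (1 - BD / PD)
Step 2: n = 100 * (1 - 1.67 / 2.71)
Step 3: n = 100 * (1 - 0.61624)
Step 4: n = 38.4%

38.4


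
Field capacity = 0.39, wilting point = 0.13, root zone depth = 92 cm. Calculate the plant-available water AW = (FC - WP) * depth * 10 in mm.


Step 1: Available water = (FC - WP) * depth * 10
Step 2: AW = (0.39 - 0.13) * 92 * 10
Step 3: AW = 0.26 * 92 * 10
Step 4: AW = 239.2 mm

239.2


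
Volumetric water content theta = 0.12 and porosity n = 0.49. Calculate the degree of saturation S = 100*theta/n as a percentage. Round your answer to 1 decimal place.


Step 1: S = 100 * theta_v / n
Step 2: S = 100 * 0.12 / 0.49
Step 3: S = 24.5%

24.5


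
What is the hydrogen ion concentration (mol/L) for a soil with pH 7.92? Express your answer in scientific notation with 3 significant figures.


Step 1: [H+] = 10^(-pH)
Step 2: [H+] = 10^(-7.92)
Step 3: [H+] = 1.20e-08 mol/L

1.20e-08


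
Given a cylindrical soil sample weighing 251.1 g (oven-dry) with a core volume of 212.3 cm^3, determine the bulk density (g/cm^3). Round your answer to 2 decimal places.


Step 1: Identify the formula: BD = dry mass / volume
Step 2: Substitute values: BD = 251.1 / 212.3
Step 3: BD = 1.18 g/cm^3

1.18


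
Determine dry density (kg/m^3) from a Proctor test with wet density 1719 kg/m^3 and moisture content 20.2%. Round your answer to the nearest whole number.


Step 1: Dry density = wet density / (1 + w/100)
Step 2: Dry density = 1719 / (1 + 20.2/100)
Step 3: Dry density = 1719 / 1.202
Step 4: Dry density = 1430 kg/m^3

1430


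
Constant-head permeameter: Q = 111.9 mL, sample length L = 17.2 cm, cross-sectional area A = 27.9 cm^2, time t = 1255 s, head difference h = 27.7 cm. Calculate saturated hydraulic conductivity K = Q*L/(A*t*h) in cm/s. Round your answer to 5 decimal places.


Step 1: K = Q * L / (A * t * h)
Step 2: Numerator = 111.9 * 17.2 = 1924.68
Step 3: Denominator = 27.9 * 1255 * 27.7 = 969901.65
Step 4: K = 1924.68 / 969901.65 = 0.00198 cm/s

0.00198


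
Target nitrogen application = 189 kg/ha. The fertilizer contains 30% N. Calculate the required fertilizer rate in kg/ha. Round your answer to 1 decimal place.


Step 1: Fertilizer rate = target N / (N content / 100)
Step 2: Rate = 189 / (30 / 100)
Step 3: Rate = 189 / 0.3
Step 4: Rate = 630.0 kg/ha

630.0


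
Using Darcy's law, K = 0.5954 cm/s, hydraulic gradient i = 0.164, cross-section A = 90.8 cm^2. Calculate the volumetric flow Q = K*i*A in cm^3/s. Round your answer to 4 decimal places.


Step 1: Apply Darcy's law: Q = K * i * A
Step 2: Q = 0.5954 * 0.164 * 90.8
Step 3: Q = 8.8662 cm^3/s

8.8662


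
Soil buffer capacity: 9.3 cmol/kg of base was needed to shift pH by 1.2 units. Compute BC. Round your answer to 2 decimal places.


Step 1: BC = change in base / change in pH
Step 2: BC = 9.3 / 1.2
Step 3: BC = 7.75 cmol/(kg*pH unit)

7.75


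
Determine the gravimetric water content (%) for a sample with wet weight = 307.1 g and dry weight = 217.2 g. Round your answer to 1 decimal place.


Step 1: Water mass = wet - dry = 307.1 - 217.2 = 89.9 g
Step 2: w = 100 * water mass / dry mass
Step 3: w = 100 * 89.9 / 217.2 = 41.4%

41.4


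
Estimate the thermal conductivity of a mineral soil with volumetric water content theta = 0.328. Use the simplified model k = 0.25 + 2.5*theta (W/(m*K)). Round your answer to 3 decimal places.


Step 1: k = 0.25 + 2.5 * theta
Step 2: k = 0.25 + 2.5 * 0.328
Step 3: k = 0.25 + 0.82
Step 4: k = 1.07 W/(m*K)

1.07


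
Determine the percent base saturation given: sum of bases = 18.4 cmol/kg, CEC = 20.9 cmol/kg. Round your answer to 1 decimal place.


Step 1: BS = 100 * (sum of bases) / CEC
Step 2: BS = 100 * 18.4 / 20.9
Step 3: BS = 88.0%

88.0


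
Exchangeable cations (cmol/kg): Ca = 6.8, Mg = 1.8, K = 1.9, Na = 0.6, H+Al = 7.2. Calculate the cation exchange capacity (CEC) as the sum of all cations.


Step 1: CEC = Ca + Mg + K + Na + (H+Al)
Step 2: CEC = 6.8 + 1.8 + 1.9 + 0.6 + 7.2
Step 3: CEC = 18.3 cmol/kg

18.3


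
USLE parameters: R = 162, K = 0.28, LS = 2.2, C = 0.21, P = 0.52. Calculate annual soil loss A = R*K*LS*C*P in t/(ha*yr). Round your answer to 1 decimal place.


Step 1: A = R * K * LS * C * P
Step 2: R * K = 162 * 0.28 = 45.36
Step 3: (R*K) * LS = 45.36 * 2.2 = 99.792
Step 4: * C * P = 99.792 * 0.21 * 0.52 = 10.9
Step 5: A = 10.9 t/(ha*yr)

10.9


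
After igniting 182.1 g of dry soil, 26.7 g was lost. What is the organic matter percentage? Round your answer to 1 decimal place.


Step 1: OM% = 100 * LOI / sample mass
Step 2: OM = 100 * 26.7 / 182.1
Step 3: OM = 14.7%

14.7


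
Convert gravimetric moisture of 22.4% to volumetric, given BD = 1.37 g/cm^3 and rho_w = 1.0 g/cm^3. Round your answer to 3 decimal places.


Step 1: theta = (w / 100) * BD / rho_w
Step 2: theta = (22.4 / 100) * 1.37 / 1.0
Step 3: theta = 0.224 * 1.37
Step 4: theta = 0.307

0.307


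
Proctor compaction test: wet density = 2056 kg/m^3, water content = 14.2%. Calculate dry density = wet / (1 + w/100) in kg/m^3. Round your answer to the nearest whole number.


Step 1: Dry density = wet density / (1 + w/100)
Step 2: Dry density = 2056 / (1 + 14.2/100)
Step 3: Dry density = 2056 / 1.142
Step 4: Dry density = 1800 kg/m^3

1800


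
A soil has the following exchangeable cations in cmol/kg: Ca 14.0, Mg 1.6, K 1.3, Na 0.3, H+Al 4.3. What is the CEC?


Step 1: CEC = Ca + Mg + K + Na + (H+Al)
Step 2: CEC = 14.0 + 1.6 + 1.3 + 0.3 + 4.3
Step 3: CEC = 21.5 cmol/kg

21.5


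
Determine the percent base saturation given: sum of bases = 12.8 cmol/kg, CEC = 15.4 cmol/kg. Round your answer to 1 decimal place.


Step 1: BS = 100 * (sum of bases) / CEC
Step 2: BS = 100 * 12.8 / 15.4
Step 3: BS = 83.1%

83.1


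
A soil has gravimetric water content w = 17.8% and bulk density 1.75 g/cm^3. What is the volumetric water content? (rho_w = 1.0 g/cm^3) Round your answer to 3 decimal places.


Step 1: theta = (w / 100) * BD / rho_w
Step 2: theta = (17.8 / 100) * 1.75 / 1.0
Step 3: theta = 0.178 * 1.75
Step 4: theta = 0.312

0.312


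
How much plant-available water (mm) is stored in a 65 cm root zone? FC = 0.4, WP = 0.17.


Step 1: Available water = (FC - WP) * depth * 10
Step 2: AW = (0.4 - 0.17) * 65 * 10
Step 3: AW = 0.23 * 65 * 10
Step 4: AW = 149.5 mm

149.5


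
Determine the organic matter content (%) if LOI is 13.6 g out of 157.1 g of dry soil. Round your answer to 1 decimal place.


Step 1: OM% = 100 * LOI / sample mass
Step 2: OM = 100 * 13.6 / 157.1
Step 3: OM = 8.7%

8.7


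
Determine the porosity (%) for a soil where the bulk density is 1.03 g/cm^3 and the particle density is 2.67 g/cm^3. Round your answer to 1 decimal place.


Step 1: Formula: n = 100 * (1 - BD / PD)
Step 2: n = 100 * (1 - 1.03 / 2.67)
Step 3: n = 100 * (1 - 0.38577)
Step 4: n = 61.4%

61.4


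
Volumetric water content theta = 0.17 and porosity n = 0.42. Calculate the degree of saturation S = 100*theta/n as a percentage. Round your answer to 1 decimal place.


Step 1: S = 100 * theta_v / n
Step 2: S = 100 * 0.17 / 0.42
Step 3: S = 40.5%

40.5


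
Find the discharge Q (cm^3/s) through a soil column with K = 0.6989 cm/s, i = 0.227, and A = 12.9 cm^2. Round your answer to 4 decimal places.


Step 1: Apply Darcy's law: Q = K * i * A
Step 2: Q = 0.6989 * 0.227 * 12.9
Step 3: Q = 2.0466 cm^3/s

2.0466


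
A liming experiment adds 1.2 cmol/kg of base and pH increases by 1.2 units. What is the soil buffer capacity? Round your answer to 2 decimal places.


Step 1: BC = change in base / change in pH
Step 2: BC = 1.2 / 1.2
Step 3: BC = 1.0 cmol/(kg*pH unit)

1.0


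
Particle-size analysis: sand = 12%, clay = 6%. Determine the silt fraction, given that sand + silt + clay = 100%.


Step 1: sand + silt + clay = 100%
Step 2: silt = 100 - sand - clay
Step 3: silt = 100 - 12 - 6
Step 4: silt = 82%

82


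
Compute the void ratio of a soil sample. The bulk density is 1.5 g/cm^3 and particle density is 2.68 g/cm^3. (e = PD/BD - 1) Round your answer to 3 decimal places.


Step 1: e = PD / BD - 1
Step 2: e = 2.68 / 1.5 - 1
Step 3: e = 1.78667 - 1
Step 4: e = 0.787

0.787


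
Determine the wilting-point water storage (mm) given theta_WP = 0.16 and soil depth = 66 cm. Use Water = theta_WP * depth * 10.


Step 1: Water (mm) = theta_WP * depth * 10
Step 2: Water = 0.16 * 66 * 10
Step 3: Water = 105.6 mm

105.6


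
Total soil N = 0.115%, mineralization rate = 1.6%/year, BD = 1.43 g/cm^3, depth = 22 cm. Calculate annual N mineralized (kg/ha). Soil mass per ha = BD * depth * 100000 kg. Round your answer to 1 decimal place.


Step 1: Soil mass per ha = BD * depth * 100000 = 1.43 * 22 * 100000 = 3146000 kg
Step 2: Total N pool = soil mass * N%/100 = 3146000 * 0.115/100 = 3617.9 kg/ha
Step 3: N mineralized = N pool * rate%/100 = 3617.9 * 1.6/100 = 57.9 kg/ha/yr

57.9


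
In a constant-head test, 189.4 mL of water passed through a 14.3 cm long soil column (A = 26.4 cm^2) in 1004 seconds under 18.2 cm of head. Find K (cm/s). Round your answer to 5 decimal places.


Step 1: K = Q * L / (A * t * h)
Step 2: Numerator = 189.4 * 14.3 = 2708.42
Step 3: Denominator = 26.4 * 1004 * 18.2 = 482401.92
Step 4: K = 2708.42 / 482401.92 = 0.00561 cm/s

0.00561


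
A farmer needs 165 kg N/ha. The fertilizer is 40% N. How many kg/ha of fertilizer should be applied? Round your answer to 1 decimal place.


Step 1: Fertilizer rate = target N / (N content / 100)
Step 2: Rate = 165 / (40 / 100)
Step 3: Rate = 165 / 0.4
Step 4: Rate = 412.5 kg/ha

412.5


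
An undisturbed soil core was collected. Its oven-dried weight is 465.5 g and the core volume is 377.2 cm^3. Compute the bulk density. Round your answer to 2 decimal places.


Step 1: Identify the formula: BD = dry mass / volume
Step 2: Substitute values: BD = 465.5 / 377.2
Step 3: BD = 1.23 g/cm^3

1.23


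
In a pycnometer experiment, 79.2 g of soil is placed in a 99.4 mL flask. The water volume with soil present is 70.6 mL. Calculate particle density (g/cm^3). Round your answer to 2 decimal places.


Step 1: Volume of solids = flask volume - water volume with soil
Step 2: V_solids = 99.4 - 70.6 = 28.8 mL
Step 3: Particle density = mass / V_solids = 79.2 / 28.8 = 2.75 g/cm^3

2.75


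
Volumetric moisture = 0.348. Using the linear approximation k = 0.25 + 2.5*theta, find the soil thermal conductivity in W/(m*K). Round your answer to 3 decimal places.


Step 1: k = 0.25 + 2.5 * theta
Step 2: k = 0.25 + 2.5 * 0.348
Step 3: k = 0.25 + 0.87
Step 4: k = 1.12 W/(m*K)

1.12


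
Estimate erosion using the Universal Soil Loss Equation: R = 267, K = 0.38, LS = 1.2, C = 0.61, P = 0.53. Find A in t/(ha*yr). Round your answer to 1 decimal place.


Step 1: A = R * K * LS * C * P
Step 2: R * K = 267 * 0.38 = 101.46
Step 3: (R*K) * LS = 101.46 * 1.2 = 121.752
Step 4: * C * P = 121.752 * 0.61 * 0.53 = 39.4
Step 5: A = 39.4 t/(ha*yr)

39.4


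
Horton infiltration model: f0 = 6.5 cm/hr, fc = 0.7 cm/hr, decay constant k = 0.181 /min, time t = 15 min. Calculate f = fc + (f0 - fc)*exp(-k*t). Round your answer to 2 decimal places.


Step 1: f = fc + (f0 - fc) * exp(-k * t)
Step 2: exp(-0.181 * 15) = 0.066205
Step 3: f = 0.7 + (6.5 - 0.7) * 0.066205
Step 4: f = 0.7 + 5.8 * 0.066205
Step 5: f = 1.08 cm/hr

1.08


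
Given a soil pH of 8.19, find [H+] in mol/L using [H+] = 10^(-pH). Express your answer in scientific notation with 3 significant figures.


Step 1: [H+] = 10^(-pH)
Step 2: [H+] = 10^(-8.19)
Step 3: [H+] = 6.46e-09 mol/L

6.46e-09


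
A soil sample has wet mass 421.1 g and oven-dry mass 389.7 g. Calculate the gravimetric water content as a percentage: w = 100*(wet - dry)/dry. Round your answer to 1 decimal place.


Step 1: Water mass = wet - dry = 421.1 - 389.7 = 31.4 g
Step 2: w = 100 * water mass / dry mass
Step 3: w = 100 * 31.4 / 389.7 = 8.1%

8.1


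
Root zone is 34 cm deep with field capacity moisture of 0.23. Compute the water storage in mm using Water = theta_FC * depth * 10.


Step 1: Water (mm) = theta_FC * depth (cm) * 10
Step 2: Water = 0.23 * 34 * 10
Step 3: Water = 78.2 mm

78.2


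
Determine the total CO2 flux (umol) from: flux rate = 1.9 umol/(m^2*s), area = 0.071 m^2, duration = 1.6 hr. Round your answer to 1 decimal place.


Step 1: Convert time to seconds: 1.6 hr * 3600 = 5760.0 s
Step 2: Total = flux * area * time_s
Step 3: Total = 1.9 * 0.071 * 5760.0
Step 4: Total = 777.0 umol

777.0


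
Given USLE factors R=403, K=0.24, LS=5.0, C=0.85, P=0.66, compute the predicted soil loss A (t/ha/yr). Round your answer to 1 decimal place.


Step 1: A = R * K * LS * C * P
Step 2: R * K = 403 * 0.24 = 96.72
Step 3: (R*K) * LS = 96.72 * 5.0 = 483.6
Step 4: * C * P = 483.6 * 0.85 * 0.66 = 271.3
Step 5: A = 271.3 t/(ha*yr)

271.3


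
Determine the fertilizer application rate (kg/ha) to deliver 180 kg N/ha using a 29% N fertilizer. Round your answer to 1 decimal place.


Step 1: Fertilizer rate = target N / (N content / 100)
Step 2: Rate = 180 / (29 / 100)
Step 3: Rate = 180 / 0.29
Step 4: Rate = 620.7 kg/ha

620.7


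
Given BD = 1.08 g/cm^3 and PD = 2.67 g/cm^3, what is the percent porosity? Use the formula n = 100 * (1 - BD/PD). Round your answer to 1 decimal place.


Step 1: Formula: n = 100 * (1 - BD / PD)
Step 2: n = 100 * (1 - 1.08 / 2.67)
Step 3: n = 100 * (1 - 0.40449)
Step 4: n = 59.6%

59.6


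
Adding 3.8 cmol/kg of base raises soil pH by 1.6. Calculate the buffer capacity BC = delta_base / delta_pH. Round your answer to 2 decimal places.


Step 1: BC = change in base / change in pH
Step 2: BC = 3.8 / 1.6
Step 3: BC = 2.38 cmol/(kg*pH unit)

2.38


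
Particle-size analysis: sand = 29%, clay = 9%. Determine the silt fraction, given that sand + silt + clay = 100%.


Step 1: sand + silt + clay = 100%
Step 2: silt = 100 - sand - clay
Step 3: silt = 100 - 29 - 9
Step 4: silt = 62%

62


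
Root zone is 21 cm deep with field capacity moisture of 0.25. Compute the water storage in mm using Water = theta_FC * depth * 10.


Step 1: Water (mm) = theta_FC * depth (cm) * 10
Step 2: Water = 0.25 * 21 * 10
Step 3: Water = 52.5 mm

52.5


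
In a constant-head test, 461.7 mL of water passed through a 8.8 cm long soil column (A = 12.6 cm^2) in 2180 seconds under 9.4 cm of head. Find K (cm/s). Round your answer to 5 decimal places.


Step 1: K = Q * L / (A * t * h)
Step 2: Numerator = 461.7 * 8.8 = 4062.96
Step 3: Denominator = 12.6 * 2180 * 9.4 = 258199.2
Step 4: K = 4062.96 / 258199.2 = 0.01574 cm/s

0.01574


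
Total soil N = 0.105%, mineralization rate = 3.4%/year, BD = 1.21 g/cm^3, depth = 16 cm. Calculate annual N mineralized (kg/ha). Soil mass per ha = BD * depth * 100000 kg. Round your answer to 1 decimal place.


Step 1: Soil mass per ha = BD * depth * 100000 = 1.21 * 16 * 100000 = 1936000 kg
Step 2: Total N pool = soil mass * N%/100 = 1936000 * 0.105/100 = 2032.8 kg/ha
Step 3: N mineralized = N pool * rate%/100 = 2032.8 * 3.4/100 = 69.1 kg/ha/yr

69.1


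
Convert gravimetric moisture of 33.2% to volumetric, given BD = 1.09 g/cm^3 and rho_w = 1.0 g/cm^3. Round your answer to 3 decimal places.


Step 1: theta = (w / 100) * BD / rho_w
Step 2: theta = (33.2 / 100) * 1.09 / 1.0
Step 3: theta = 0.332 * 1.09
Step 4: theta = 0.362

0.362


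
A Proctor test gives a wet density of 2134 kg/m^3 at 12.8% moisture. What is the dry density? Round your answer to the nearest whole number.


Step 1: Dry density = wet density / (1 + w/100)
Step 2: Dry density = 2134 / (1 + 12.8/100)
Step 3: Dry density = 2134 / 1.128
Step 4: Dry density = 1892 kg/m^3

1892


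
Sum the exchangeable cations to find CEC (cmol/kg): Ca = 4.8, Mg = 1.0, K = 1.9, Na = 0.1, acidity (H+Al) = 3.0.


Step 1: CEC = Ca + Mg + K + Na + (H+Al)
Step 2: CEC = 4.8 + 1.0 + 1.9 + 0.1 + 3.0
Step 3: CEC = 10.8 cmol/kg

10.8


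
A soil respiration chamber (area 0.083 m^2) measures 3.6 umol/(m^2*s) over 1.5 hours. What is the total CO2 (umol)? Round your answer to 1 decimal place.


Step 1: Convert time to seconds: 1.5 hr * 3600 = 5400.0 s
Step 2: Total = flux * area * time_s
Step 3: Total = 3.6 * 0.083 * 5400.0
Step 4: Total = 1613.5 umol

1613.5


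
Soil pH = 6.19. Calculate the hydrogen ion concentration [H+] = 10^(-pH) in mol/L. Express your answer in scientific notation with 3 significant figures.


Step 1: [H+] = 10^(-pH)
Step 2: [H+] = 10^(-6.19)
Step 3: [H+] = 6.46e-07 mol/L

6.46e-07


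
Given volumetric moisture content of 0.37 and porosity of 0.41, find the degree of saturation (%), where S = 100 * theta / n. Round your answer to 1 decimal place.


Step 1: S = 100 * theta_v / n
Step 2: S = 100 * 0.37 / 0.41
Step 3: S = 90.2%

90.2


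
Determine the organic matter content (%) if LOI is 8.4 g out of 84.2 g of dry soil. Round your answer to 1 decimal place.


Step 1: OM% = 100 * LOI / sample mass
Step 2: OM = 100 * 8.4 / 84.2
Step 3: OM = 10.0%

10.0


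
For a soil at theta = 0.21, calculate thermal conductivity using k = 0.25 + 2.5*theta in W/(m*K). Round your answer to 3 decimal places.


Step 1: k = 0.25 + 2.5 * theta
Step 2: k = 0.25 + 2.5 * 0.21
Step 3: k = 0.25 + 0.525
Step 4: k = 0.775 W/(m*K)

0.775


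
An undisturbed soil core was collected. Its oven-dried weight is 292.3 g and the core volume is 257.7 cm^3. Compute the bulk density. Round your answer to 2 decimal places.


Step 1: Identify the formula: BD = dry mass / volume
Step 2: Substitute values: BD = 292.3 / 257.7
Step 3: BD = 1.13 g/cm^3

1.13


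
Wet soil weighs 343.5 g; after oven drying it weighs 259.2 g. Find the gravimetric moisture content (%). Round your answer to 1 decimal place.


Step 1: Water mass = wet - dry = 343.5 - 259.2 = 84.3 g
Step 2: w = 100 * water mass / dry mass
Step 3: w = 100 * 84.3 / 259.2 = 32.5%

32.5


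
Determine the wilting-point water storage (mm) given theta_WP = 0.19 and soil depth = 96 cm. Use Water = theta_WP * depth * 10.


Step 1: Water (mm) = theta_WP * depth * 10
Step 2: Water = 0.19 * 96 * 10
Step 3: Water = 182.4 mm

182.4


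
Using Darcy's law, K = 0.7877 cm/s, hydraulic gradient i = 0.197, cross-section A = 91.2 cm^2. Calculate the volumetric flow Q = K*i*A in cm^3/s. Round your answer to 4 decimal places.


Step 1: Apply Darcy's law: Q = K * i * A
Step 2: Q = 0.7877 * 0.197 * 91.2
Step 3: Q = 14.1521 cm^3/s

14.1521


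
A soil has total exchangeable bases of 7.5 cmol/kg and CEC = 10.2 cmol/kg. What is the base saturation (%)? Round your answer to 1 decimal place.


Step 1: BS = 100 * (sum of bases) / CEC
Step 2: BS = 100 * 7.5 / 10.2
Step 3: BS = 73.5%

73.5


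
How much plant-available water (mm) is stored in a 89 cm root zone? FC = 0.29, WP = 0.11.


Step 1: Available water = (FC - WP) * depth * 10
Step 2: AW = (0.29 - 0.11) * 89 * 10
Step 3: AW = 0.18 * 89 * 10
Step 4: AW = 160.2 mm

160.2


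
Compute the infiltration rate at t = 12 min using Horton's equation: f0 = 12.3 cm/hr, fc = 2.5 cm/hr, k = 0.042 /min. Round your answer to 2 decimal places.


Step 1: f = fc + (f0 - fc) * exp(-k * t)
Step 2: exp(-0.042 * 12) = 0.604109
Step 3: f = 2.5 + (12.3 - 2.5) * 0.604109
Step 4: f = 2.5 + 9.8 * 0.604109
Step 5: f = 8.42 cm/hr

8.42


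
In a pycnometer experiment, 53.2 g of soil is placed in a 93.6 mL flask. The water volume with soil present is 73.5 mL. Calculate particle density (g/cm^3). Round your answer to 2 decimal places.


Step 1: Volume of solids = flask volume - water volume with soil
Step 2: V_solids = 93.6 - 73.5 = 20.1 mL
Step 3: Particle density = mass / V_solids = 53.2 / 20.1 = 2.65 g/cm^3

2.65


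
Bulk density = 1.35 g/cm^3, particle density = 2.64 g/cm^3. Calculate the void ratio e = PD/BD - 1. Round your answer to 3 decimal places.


Step 1: e = PD / BD - 1
Step 2: e = 2.64 / 1.35 - 1
Step 3: e = 1.95556 - 1
Step 4: e = 0.956

0.956


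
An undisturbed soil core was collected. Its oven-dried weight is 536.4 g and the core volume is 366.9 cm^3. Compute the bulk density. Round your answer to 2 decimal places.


Step 1: Identify the formula: BD = dry mass / volume
Step 2: Substitute values: BD = 536.4 / 366.9
Step 3: BD = 1.46 g/cm^3

1.46


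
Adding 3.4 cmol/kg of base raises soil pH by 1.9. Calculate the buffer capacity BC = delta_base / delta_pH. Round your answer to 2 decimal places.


Step 1: BC = change in base / change in pH
Step 2: BC = 3.4 / 1.9
Step 3: BC = 1.79 cmol/(kg*pH unit)

1.79


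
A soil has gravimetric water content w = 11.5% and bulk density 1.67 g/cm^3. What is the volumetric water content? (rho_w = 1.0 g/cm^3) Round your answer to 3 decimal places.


Step 1: theta = (w / 100) * BD / rho_w
Step 2: theta = (11.5 / 100) * 1.67 / 1.0
Step 3: theta = 0.115 * 1.67
Step 4: theta = 0.192

0.192


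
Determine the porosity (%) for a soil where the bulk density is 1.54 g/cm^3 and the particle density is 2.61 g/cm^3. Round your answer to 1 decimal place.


Step 1: Formula: n = 100 * (1 - BD / PD)
Step 2: n = 100 * (1 - 1.54 / 2.61)
Step 3: n = 100 * (1 - 0.59004)
Step 4: n = 41.0%

41.0


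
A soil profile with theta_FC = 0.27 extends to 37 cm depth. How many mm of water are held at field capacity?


Step 1: Water (mm) = theta_FC * depth (cm) * 10
Step 2: Water = 0.27 * 37 * 10
Step 3: Water = 99.9 mm

99.9


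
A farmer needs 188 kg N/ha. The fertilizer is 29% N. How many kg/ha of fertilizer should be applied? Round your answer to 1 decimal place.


Step 1: Fertilizer rate = target N / (N content / 100)
Step 2: Rate = 188 / (29 / 100)
Step 3: Rate = 188 / 0.29
Step 4: Rate = 648.3 kg/ha

648.3


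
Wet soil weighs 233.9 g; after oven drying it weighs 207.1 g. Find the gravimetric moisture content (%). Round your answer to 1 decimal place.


Step 1: Water mass = wet - dry = 233.9 - 207.1 = 26.8 g
Step 2: w = 100 * water mass / dry mass
Step 3: w = 100 * 26.8 / 207.1 = 12.9%

12.9


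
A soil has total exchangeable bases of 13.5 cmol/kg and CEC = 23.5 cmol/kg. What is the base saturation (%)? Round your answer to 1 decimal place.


Step 1: BS = 100 * (sum of bases) / CEC
Step 2: BS = 100 * 13.5 / 23.5
Step 3: BS = 57.4%

57.4


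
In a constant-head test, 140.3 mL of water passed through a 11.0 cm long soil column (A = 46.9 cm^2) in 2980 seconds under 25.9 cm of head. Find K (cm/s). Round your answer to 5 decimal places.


Step 1: K = Q * L / (A * t * h)
Step 2: Numerator = 140.3 * 11.0 = 1543.3
Step 3: Denominator = 46.9 * 2980 * 25.9 = 3619835.8
Step 4: K = 1543.3 / 3619835.8 = 0.00043 cm/s

0.00043


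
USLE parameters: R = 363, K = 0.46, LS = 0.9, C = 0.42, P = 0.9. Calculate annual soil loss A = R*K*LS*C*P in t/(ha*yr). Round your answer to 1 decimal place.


Step 1: A = R * K * LS * C * P
Step 2: R * K = 363 * 0.46 = 166.98
Step 3: (R*K) * LS = 166.98 * 0.9 = 150.282
Step 4: * C * P = 150.282 * 0.42 * 0.9 = 56.8
Step 5: A = 56.8 t/(ha*yr)

56.8


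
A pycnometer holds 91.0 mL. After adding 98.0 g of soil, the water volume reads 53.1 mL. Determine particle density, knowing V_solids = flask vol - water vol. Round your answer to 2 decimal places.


Step 1: Volume of solids = flask volume - water volume with soil
Step 2: V_solids = 91.0 - 53.1 = 37.9 mL
Step 3: Particle density = mass / V_solids = 98.0 / 37.9 = 2.59 g/cm^3

2.59


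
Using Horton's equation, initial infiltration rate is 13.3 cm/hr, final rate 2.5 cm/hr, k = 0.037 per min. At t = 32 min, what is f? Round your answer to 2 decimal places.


Step 1: f = fc + (f0 - fc) * exp(-k * t)
Step 2: exp(-0.037 * 32) = 0.306052
Step 3: f = 2.5 + (13.3 - 2.5) * 0.306052
Step 4: f = 2.5 + 10.8 * 0.306052
Step 5: f = 5.81 cm/hr

5.81


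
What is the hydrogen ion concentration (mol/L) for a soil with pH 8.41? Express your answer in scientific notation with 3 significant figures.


Step 1: [H+] = 10^(-pH)
Step 2: [H+] = 10^(-8.41)
Step 3: [H+] = 3.89e-09 mol/L

3.89e-09


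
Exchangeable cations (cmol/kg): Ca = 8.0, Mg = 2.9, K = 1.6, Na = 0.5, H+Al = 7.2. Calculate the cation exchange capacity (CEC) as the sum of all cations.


Step 1: CEC = Ca + Mg + K + Na + (H+Al)
Step 2: CEC = 8.0 + 2.9 + 1.6 + 0.5 + 7.2
Step 3: CEC = 20.2 cmol/kg

20.2


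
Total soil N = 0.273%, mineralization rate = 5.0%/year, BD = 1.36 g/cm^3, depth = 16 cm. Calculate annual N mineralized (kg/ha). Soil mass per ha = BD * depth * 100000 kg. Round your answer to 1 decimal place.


Step 1: Soil mass per ha = BD * depth * 100000 = 1.36 * 16 * 100000 = 2176000 kg
Step 2: Total N pool = soil mass * N%/100 = 2176000 * 0.273/100 = 5940.48 kg/ha
Step 3: N mineralized = N pool * rate%/100 = 5940.48 * 5.0/100 = 297.0 kg/ha/yr

297.0


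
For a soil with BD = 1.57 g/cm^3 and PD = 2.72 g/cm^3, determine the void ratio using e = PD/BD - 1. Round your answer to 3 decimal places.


Step 1: e = PD / BD - 1
Step 2: e = 2.72 / 1.57 - 1
Step 3: e = 1.73248 - 1
Step 4: e = 0.732

0.732


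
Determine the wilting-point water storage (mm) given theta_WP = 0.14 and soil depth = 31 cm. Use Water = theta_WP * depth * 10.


Step 1: Water (mm) = theta_WP * depth * 10
Step 2: Water = 0.14 * 31 * 10
Step 3: Water = 43.4 mm

43.4


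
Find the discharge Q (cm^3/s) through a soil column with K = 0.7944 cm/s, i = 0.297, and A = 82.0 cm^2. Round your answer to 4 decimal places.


Step 1: Apply Darcy's law: Q = K * i * A
Step 2: Q = 0.7944 * 0.297 * 82.0
Step 3: Q = 19.3468 cm^3/s

19.3468


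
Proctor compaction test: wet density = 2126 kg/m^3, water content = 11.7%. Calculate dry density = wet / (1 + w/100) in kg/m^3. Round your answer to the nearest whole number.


Step 1: Dry density = wet density / (1 + w/100)
Step 2: Dry density = 2126 / (1 + 11.7/100)
Step 3: Dry density = 2126 / 1.117
Step 4: Dry density = 1903 kg/m^3

1903


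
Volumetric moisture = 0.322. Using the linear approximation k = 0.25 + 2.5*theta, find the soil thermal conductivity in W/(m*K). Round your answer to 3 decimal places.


Step 1: k = 0.25 + 2.5 * theta
Step 2: k = 0.25 + 2.5 * 0.322
Step 3: k = 0.25 + 0.805
Step 4: k = 1.055 W/(m*K)

1.055


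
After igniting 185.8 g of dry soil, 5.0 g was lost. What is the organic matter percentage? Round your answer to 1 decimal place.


Step 1: OM% = 100 * LOI / sample mass
Step 2: OM = 100 * 5.0 / 185.8
Step 3: OM = 2.7%

2.7


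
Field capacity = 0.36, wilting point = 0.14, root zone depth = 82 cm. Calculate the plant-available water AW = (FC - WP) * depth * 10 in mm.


Step 1: Available water = (FC - WP) * depth * 10
Step 2: AW = (0.36 - 0.14) * 82 * 10
Step 3: AW = 0.22 * 82 * 10
Step 4: AW = 180.4 mm

180.4


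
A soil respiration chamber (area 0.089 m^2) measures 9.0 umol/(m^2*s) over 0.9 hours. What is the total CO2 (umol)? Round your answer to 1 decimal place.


Step 1: Convert time to seconds: 0.9 hr * 3600 = 3240.0 s
Step 2: Total = flux * area * time_s
Step 3: Total = 9.0 * 0.089 * 3240.0
Step 4: Total = 2595.2 umol

2595.2


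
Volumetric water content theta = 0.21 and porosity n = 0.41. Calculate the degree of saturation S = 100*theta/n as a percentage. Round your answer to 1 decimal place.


Step 1: S = 100 * theta_v / n
Step 2: S = 100 * 0.21 / 0.41
Step 3: S = 51.2%

51.2


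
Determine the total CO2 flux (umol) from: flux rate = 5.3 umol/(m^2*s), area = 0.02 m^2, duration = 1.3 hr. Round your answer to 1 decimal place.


Step 1: Convert time to seconds: 1.3 hr * 3600 = 4680.0 s
Step 2: Total = flux * area * time_s
Step 3: Total = 5.3 * 0.02 * 4680.0
Step 4: Total = 496.1 umol

496.1


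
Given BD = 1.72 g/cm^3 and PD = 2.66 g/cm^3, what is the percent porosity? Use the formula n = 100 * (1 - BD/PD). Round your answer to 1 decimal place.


Step 1: Formula: n = 100 * (1 - BD / PD)
Step 2: n = 100 * (1 - 1.72 / 2.66)
Step 3: n = 100 * (1 - 0.64662)
Step 4: n = 35.3%

35.3


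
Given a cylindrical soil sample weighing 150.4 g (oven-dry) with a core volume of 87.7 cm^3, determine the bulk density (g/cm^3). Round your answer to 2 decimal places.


Step 1: Identify the formula: BD = dry mass / volume
Step 2: Substitute values: BD = 150.4 / 87.7
Step 3: BD = 1.71 g/cm^3

1.71


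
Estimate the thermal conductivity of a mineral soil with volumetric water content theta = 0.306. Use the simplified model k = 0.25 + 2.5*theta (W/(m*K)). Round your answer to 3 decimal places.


Step 1: k = 0.25 + 2.5 * theta
Step 2: k = 0.25 + 2.5 * 0.306
Step 3: k = 0.25 + 0.765
Step 4: k = 1.015 W/(m*K)

1.015


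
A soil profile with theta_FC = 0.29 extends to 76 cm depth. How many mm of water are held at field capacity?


Step 1: Water (mm) = theta_FC * depth (cm) * 10
Step 2: Water = 0.29 * 76 * 10
Step 3: Water = 220.4 mm

220.4


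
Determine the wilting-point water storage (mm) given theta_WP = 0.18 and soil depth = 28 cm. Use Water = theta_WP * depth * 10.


Step 1: Water (mm) = theta_WP * depth * 10
Step 2: Water = 0.18 * 28 * 10
Step 3: Water = 50.4 mm

50.4


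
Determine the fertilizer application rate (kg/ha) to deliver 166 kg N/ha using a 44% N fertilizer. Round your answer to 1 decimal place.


Step 1: Fertilizer rate = target N / (N content / 100)
Step 2: Rate = 166 / (44 / 100)
Step 3: Rate = 166 / 0.44
Step 4: Rate = 377.3 kg/ha

377.3


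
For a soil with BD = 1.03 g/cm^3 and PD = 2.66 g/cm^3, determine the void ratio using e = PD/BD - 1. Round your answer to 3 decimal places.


Step 1: e = PD / BD - 1
Step 2: e = 2.66 / 1.03 - 1
Step 3: e = 2.58252 - 1
Step 4: e = 1.583

1.583


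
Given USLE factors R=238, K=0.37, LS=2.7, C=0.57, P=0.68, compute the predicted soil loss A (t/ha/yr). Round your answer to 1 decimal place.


Step 1: A = R * K * LS * C * P
Step 2: R * K = 238 * 0.37 = 88.06
Step 3: (R*K) * LS = 88.06 * 2.7 = 237.762
Step 4: * C * P = 237.762 * 0.57 * 0.68 = 92.2
Step 5: A = 92.2 t/(ha*yr)

92.2


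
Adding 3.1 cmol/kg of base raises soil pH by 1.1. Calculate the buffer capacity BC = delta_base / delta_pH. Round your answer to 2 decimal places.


Step 1: BC = change in base / change in pH
Step 2: BC = 3.1 / 1.1
Step 3: BC = 2.82 cmol/(kg*pH unit)

2.82


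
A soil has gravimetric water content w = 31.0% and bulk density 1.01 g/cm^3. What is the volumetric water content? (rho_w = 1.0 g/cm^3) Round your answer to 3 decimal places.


Step 1: theta = (w / 100) * BD / rho_w
Step 2: theta = (31.0 / 100) * 1.01 / 1.0
Step 3: theta = 0.31 * 1.01
Step 4: theta = 0.313

0.313


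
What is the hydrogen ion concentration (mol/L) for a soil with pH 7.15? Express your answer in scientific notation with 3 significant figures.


Step 1: [H+] = 10^(-pH)
Step 2: [H+] = 10^(-7.15)
Step 3: [H+] = 7.08e-08 mol/L

7.08e-08


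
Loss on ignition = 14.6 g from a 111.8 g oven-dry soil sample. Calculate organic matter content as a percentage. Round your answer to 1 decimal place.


Step 1: OM% = 100 * LOI / sample mass
Step 2: OM = 100 * 14.6 / 111.8
Step 3: OM = 13.1%

13.1


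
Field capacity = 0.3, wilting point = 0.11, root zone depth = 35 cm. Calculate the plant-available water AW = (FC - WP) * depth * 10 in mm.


Step 1: Available water = (FC - WP) * depth * 10
Step 2: AW = (0.3 - 0.11) * 35 * 10
Step 3: AW = 0.19 * 35 * 10
Step 4: AW = 66.5 mm

66.5


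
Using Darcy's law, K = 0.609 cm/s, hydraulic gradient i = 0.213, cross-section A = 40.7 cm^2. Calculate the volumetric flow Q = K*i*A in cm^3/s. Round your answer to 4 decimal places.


Step 1: Apply Darcy's law: Q = K * i * A
Step 2: Q = 0.609 * 0.213 * 40.7
Step 3: Q = 5.2795 cm^3/s

5.2795


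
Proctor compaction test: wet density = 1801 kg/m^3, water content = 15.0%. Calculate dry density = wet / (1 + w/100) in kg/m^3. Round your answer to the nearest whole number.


Step 1: Dry density = wet density / (1 + w/100)
Step 2: Dry density = 1801 / (1 + 15.0/100)
Step 3: Dry density = 1801 / 1.15
Step 4: Dry density = 1566 kg/m^3

1566


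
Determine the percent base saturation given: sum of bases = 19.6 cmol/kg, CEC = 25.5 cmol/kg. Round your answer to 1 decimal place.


Step 1: BS = 100 * (sum of bases) / CEC
Step 2: BS = 100 * 19.6 / 25.5
Step 3: BS = 76.9%

76.9


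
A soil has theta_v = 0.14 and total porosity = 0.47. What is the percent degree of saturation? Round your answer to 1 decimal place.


Step 1: S = 100 * theta_v / n
Step 2: S = 100 * 0.14 / 0.47
Step 3: S = 29.8%

29.8


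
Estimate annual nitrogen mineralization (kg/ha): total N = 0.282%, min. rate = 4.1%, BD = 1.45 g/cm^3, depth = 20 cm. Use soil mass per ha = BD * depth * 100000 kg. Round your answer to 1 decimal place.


Step 1: Soil mass per ha = BD * depth * 100000 = 1.45 * 20 * 100000 = 2900000 kg
Step 2: Total N pool = soil mass * N%/100 = 2900000 * 0.282/100 = 8178.0 kg/ha
Step 3: N mineralized = N pool * rate%/100 = 8178.0 * 4.1/100 = 335.3 kg/ha/yr

335.3


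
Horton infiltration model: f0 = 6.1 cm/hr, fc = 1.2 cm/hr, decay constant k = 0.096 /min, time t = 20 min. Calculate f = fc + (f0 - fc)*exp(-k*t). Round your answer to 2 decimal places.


Step 1: f = fc + (f0 - fc) * exp(-k * t)
Step 2: exp(-0.096 * 20) = 0.146607
Step 3: f = 1.2 + (6.1 - 1.2) * 0.146607
Step 4: f = 1.2 + 4.9 * 0.146607
Step 5: f = 1.92 cm/hr

1.92


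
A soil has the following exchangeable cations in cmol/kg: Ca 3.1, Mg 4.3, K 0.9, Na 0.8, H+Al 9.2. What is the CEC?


Step 1: CEC = Ca + Mg + K + Na + (H+Al)
Step 2: CEC = 3.1 + 4.3 + 0.9 + 0.8 + 9.2
Step 3: CEC = 18.3 cmol/kg

18.3


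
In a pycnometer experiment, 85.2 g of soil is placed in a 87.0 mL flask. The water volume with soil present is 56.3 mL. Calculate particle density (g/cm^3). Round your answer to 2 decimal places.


Step 1: Volume of solids = flask volume - water volume with soil
Step 2: V_solids = 87.0 - 56.3 = 30.7 mL
Step 3: Particle density = mass / V_solids = 85.2 / 30.7 = 2.78 g/cm^3

2.78


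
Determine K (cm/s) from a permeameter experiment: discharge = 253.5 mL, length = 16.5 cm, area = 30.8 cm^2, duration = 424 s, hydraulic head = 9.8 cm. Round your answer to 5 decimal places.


Step 1: K = Q * L / (A * t * h)
Step 2: Numerator = 253.5 * 16.5 = 4182.75
Step 3: Denominator = 30.8 * 424 * 9.8 = 127980.16
Step 4: K = 4182.75 / 127980.16 = 0.03268 cm/s

0.03268


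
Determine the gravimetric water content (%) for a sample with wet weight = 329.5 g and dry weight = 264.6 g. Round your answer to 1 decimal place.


Step 1: Water mass = wet - dry = 329.5 - 264.6 = 64.9 g
Step 2: w = 100 * water mass / dry mass
Step 3: w = 100 * 64.9 / 264.6 = 24.5%

24.5


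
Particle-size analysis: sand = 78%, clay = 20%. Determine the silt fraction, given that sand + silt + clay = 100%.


Step 1: sand + silt + clay = 100%
Step 2: silt = 100 - sand - clay
Step 3: silt = 100 - 78 - 20
Step 4: silt = 2%

2


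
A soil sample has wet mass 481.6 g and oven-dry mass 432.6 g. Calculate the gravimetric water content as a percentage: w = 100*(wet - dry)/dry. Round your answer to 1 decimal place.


Step 1: Water mass = wet - dry = 481.6 - 432.6 = 49.0 g
Step 2: w = 100 * water mass / dry mass
Step 3: w = 100 * 49.0 / 432.6 = 11.3%

11.3


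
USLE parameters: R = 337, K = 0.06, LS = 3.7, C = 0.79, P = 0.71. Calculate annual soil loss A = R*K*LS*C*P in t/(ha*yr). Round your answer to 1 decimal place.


Step 1: A = R * K * LS * C * P
Step 2: R * K = 337 * 0.06 = 20.22
Step 3: (R*K) * LS = 20.22 * 3.7 = 74.814
Step 4: * C * P = 74.814 * 0.79 * 0.71 = 42.0
Step 5: A = 42.0 t/(ha*yr)

42.0


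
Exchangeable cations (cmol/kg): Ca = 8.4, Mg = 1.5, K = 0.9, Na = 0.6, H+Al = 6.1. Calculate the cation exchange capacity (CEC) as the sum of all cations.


Step 1: CEC = Ca + Mg + K + Na + (H+Al)
Step 2: CEC = 8.4 + 1.5 + 0.9 + 0.6 + 6.1
Step 3: CEC = 17.5 cmol/kg

17.5


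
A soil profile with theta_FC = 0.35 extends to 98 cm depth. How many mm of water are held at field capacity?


Step 1: Water (mm) = theta_FC * depth (cm) * 10
Step 2: Water = 0.35 * 98 * 10
Step 3: Water = 343.0 mm

343.0


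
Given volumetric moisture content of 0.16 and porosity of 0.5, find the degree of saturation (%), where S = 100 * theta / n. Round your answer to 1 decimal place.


Step 1: S = 100 * theta_v / n
Step 2: S = 100 * 0.16 / 0.5
Step 3: S = 32.0%

32.0


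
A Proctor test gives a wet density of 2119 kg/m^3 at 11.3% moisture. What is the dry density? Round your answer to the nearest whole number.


Step 1: Dry density = wet density / (1 + w/100)
Step 2: Dry density = 2119 / (1 + 11.3/100)
Step 3: Dry density = 2119 / 1.113
Step 4: Dry density = 1904 kg/m^3

1904
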